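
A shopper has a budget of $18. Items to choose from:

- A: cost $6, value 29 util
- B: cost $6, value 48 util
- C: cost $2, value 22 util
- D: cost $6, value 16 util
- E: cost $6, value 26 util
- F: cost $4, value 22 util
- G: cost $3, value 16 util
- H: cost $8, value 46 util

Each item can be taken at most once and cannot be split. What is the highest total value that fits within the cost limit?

121 util

Check high-value combinations within $18:
- A+B+C+F: cost 6+6+2+4=18, value 29+48+22+22=121
- B+C+E+F: cost 6+2+6+4=18, value 48+22+26+22=118
- B+C+H: cost 6+2+8=16, value 48+22+46=116
- B+F+H: cost 6+4+8=18, value 48+22+46=116
Best: 121 util.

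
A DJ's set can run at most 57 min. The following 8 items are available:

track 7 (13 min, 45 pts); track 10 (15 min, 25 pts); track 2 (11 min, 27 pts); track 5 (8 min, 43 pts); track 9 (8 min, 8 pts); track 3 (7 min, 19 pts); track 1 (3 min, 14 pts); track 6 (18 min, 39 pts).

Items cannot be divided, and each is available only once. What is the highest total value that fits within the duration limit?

173 pts

This is a 0/1 knapsack; check combinations near the capacity.
- track 7+track 10+track 2+track 5+track 3+track 1: duration 13+15+11+8+7+3=57, value 45+25+27+43+19+14=173
- track 7+track 2+track 5+track 3+track 6: duration 13+11+8+7+18=57, value 45+27+43+19+39=173
- track 7+track 2+track 5+track 1+track 6: duration 13+11+8+3+18=53, value 45+27+43+14+39=168
- track 7+track 5+track 9+track 3+track 1+track 6: duration 13+8+8+7+3+18=57, value 45+43+8+19+14+39=168
- track 7+track 10+track 5+track 1+track 6: duration 13+15+8+3+18=57, value 45+25+43+14+39=166
Best: 173 pts.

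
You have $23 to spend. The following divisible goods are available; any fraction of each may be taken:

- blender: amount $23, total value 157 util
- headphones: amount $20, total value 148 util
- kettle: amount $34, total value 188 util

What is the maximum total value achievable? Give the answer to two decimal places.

Take in order of value per unit:
- headphones (148/20 per unit): all 20 → value 148, running total 148.00
- blender (157/23 per unit): 3 of 23 → value 3×157/23 = 20.4783, running total 168.48
Total 168.48.

168.48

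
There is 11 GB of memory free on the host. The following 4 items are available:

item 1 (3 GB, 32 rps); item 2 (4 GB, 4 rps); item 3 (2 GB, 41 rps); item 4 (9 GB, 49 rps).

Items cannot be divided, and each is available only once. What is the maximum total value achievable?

Check high-value combinations within 11 GB:
- item 3+item 4: memory 2+9=11, value 41+49=90
- item 1+item 2+item 3: memory 3+4+2=9, value 32+4+41=77
- item 1+item 3: memory 3+2=5, value 32+41=73
- item 4: memory 9, value 49
Best: 90 rps.

90 rps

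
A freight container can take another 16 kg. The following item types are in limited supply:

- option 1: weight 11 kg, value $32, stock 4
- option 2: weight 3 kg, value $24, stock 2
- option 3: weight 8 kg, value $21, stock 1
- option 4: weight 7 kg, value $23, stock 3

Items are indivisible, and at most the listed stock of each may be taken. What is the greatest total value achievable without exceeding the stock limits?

Top feasible selections:
- 2×option 2 + 1×option 4: weight 13, value 71
- 2×option 2 + 1×option 3: weight 14, value 69
Best: $71.

$71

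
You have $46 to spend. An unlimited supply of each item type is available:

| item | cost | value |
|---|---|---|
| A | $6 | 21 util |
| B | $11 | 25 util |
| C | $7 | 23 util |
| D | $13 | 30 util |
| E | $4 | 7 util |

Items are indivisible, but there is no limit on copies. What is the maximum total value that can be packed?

Best value-per-unit is A at 21/6; filling with it alone gives 7×21 = 147.
Optimal mix: 3×A + 4×C → cost 46, value 155.

155 util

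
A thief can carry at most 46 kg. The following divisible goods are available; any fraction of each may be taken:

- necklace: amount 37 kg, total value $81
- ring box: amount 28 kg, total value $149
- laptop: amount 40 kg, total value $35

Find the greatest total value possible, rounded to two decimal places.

Take in order of value per unit:
- ring box (149/28 per unit): all 28 → value 149, running total 149.00
- necklace (81/37 per unit): 18 of 37 → value 18×81/37 = 39.4054, running total 188.41
Total 188.41.

188.41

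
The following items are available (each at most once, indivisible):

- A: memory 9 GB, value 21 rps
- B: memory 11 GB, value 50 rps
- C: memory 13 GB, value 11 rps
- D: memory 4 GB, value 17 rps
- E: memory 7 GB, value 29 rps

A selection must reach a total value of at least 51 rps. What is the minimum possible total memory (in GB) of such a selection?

15

Subsets with value ≥ 51, sorted by total memory:
- B+D: memory 15, value 67
- B+E: memory 18, value 79
- A+B: memory 20, value 71
- A+D+E: memory 20, value 67
Minimum memory: 15 GB.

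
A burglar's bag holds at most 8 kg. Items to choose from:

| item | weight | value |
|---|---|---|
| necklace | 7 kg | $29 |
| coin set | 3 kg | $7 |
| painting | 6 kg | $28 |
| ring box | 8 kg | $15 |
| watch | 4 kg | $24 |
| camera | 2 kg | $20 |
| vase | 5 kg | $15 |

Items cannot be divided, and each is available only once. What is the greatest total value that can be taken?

This is a 0/1 knapsack; check combinations near the capacity.
- painting+camera: weight 6+2=8, value 28+20=48
- watch+camera: weight 4+2=6, value 24+20=44
- camera+vase: weight 2+5=7, value 20+15=35
- coin set+watch: weight 3+4=7, value 7+24=31
Best: $48.

$48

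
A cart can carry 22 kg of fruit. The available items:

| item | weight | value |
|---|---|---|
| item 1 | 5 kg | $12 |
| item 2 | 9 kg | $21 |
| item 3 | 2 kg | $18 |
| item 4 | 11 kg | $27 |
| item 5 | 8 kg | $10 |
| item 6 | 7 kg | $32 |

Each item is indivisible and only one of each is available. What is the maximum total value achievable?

Check high-value combinations within 22 kg:
- item 3+item 4+item 6: weight 2+11+7=20, value 18+27+32=77
- item 1+item 3+item 5+item 6: weight 5+2+8+7=22, value 12+18+10+32=72
- item 2+item 3+item 6: weight 9+2+7=18, value 21+18+32=71
Best: $77.

$77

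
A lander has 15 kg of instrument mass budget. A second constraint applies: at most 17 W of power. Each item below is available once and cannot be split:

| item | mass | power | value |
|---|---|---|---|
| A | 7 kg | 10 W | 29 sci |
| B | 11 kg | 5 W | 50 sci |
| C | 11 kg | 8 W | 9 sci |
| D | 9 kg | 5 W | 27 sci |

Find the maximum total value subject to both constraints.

50 sci

Feasible sets respecting both limits:
- B: mass 11, power 5, value 50
- A: mass 7, power 10, value 29
- D: mass 9, power 5, value 27
- C: mass 11, power 8, value 9
Best: 50 sci.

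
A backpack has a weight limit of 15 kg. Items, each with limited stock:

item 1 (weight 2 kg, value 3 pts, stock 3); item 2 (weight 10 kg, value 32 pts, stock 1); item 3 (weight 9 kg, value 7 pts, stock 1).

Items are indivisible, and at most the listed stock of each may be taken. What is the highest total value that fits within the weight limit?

Best selections within weight 15 and stock limits:
- 2×item 1 + 1×item 2: weight 14, value 38
- 1×item 1 + 1×item 2: weight 12, value 35
- 1×item 2: weight 10, value 32
- 3×item 1 + 1×item 3: weight 15, value 16
Best: 38 pts.

38 pts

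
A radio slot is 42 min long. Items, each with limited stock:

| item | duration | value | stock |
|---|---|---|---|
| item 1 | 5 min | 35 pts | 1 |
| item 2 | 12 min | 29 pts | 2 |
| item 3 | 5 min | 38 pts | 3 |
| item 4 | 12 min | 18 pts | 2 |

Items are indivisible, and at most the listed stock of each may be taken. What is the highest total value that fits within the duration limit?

Top feasible selections:
- 1×item 1 + 1×item 2 + 3×item 3: duration 32, value 178
- 2×item 2 + 3×item 3: duration 39, value 172
Best: 178 pts.

178 pts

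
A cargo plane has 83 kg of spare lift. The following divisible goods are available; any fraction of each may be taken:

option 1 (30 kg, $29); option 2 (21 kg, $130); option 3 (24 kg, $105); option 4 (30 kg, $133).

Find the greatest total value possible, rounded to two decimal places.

Take in order of value per unit:
- option 2 (130/21 per unit): all 21 → value 130, running total 130.00
- option 4 (133/30 per unit): all 30 → value 133, running total 263.00
- option 3 (105/24 per unit): all 24 → value 105, running total 368.00
- option 1 (29/30 per unit): 8 of 30 → value 8×29/30 = 7.7333, running total 375.73
Total 375.73.

375.73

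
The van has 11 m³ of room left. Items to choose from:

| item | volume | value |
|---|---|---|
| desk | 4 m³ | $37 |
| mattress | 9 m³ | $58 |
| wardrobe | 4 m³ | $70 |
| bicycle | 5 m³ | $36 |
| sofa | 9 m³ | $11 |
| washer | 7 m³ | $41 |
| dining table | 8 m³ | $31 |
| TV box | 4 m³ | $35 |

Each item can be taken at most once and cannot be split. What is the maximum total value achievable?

$111

Check high-value combinations within 11 m³:
- wardrobe+washer: volume 4+7=11, value 70+41=111
- desk+wardrobe: volume 4+4=8, value 37+70=107
- wardrobe+bicycle: volume 4+5=9, value 70+36=106
- wardrobe+TV box: volume 4+4=8, value 70+35=105
Best: $111.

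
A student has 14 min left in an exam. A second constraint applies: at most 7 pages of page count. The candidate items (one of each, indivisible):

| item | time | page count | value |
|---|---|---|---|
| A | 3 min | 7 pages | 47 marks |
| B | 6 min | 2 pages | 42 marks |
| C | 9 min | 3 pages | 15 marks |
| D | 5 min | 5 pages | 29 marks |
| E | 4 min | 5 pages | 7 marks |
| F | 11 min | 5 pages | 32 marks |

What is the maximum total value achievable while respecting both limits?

Feasible sets respecting both limits:
- B+D: time 11, page count 7, value 71
- B+E: time 10, page count 7, value 49
- A: time 3, page count 7, value 47
- B: time 6, page count 2, value 42
Best: 71 marks.

71 marks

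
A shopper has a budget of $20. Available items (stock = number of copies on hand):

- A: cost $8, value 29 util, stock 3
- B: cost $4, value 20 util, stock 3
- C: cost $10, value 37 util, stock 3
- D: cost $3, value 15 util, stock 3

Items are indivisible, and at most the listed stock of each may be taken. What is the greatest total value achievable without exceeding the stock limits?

Top feasible selections:
- 3×B + 2×D: cost 18, value 90
- 1×A + 3×B: cost 20, value 89
- 1×B + 1×C + 2×D: cost 20, value 87
- 2×B + 3×D: cost 17, value 85
Best: 90 util.

90 util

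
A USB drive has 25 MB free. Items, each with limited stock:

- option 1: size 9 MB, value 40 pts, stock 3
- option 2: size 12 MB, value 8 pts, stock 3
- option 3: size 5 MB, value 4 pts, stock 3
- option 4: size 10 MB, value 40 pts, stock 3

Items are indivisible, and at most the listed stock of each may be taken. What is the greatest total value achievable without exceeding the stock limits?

Best selections within size 25 and stock limits:
- 2×option 1 + 1×option 3: size 23, value 84
- 1×option 1 + 1×option 3 + 1×option 4: size 24, value 84
- 1×option 3 + 2×option 4: size 25, value 84
Best: 84 pts.

84 pts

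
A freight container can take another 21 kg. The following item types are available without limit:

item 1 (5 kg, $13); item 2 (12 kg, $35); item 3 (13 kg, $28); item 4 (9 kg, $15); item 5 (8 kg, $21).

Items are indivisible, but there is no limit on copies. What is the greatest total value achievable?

Best value-per-unit is item 2 at 35/12; filling with it alone gives 1×35 = 35.
Optimal mix: 1×item 2 + 1×item 5 → weight 20, value 56.

$56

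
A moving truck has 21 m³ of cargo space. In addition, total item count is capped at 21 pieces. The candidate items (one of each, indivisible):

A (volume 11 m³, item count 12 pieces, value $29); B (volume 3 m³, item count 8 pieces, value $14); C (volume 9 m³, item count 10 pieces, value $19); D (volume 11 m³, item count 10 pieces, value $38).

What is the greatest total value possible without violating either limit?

$57

Feasible sets respecting both limits:
- C+D: volume 20, item count 20, value 57
- B+D: volume 14, item count 18, value 52
- A+B: volume 14, item count 20, value 43
Best: $57.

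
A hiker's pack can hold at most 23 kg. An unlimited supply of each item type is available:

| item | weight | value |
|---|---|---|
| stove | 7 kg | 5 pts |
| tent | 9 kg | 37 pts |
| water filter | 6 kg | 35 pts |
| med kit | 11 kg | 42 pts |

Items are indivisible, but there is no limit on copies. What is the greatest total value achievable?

Best value-per-unit is water filter at 35/6; filling with it alone gives 3×35 = 105.
Optimal mix: 2×water filter + 1×med kit → weight 23, value 112.

112 pts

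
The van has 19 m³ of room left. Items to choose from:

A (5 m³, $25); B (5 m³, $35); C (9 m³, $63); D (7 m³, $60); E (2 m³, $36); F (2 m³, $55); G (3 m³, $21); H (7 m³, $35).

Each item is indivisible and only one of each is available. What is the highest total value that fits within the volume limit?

$207

This is a 0/1 knapsack; check combinations near the capacity.
- B+D+E+F+G: volume 5+7+2+2+3=19, value 35+60+36+55+21=207
- A+D+E+F+G: volume 5+7+2+2+3=19, value 25+60+36+55+21=197
- B+C+E+F: volume 5+9+2+2=18, value 35+63+36+55=189
- B+D+E+F: volume 5+7+2+2=16, value 35+60+36+55=186
- D+E+F+H: volume 7+2+2+7=18, value 60+36+55+35=186
Best: $207.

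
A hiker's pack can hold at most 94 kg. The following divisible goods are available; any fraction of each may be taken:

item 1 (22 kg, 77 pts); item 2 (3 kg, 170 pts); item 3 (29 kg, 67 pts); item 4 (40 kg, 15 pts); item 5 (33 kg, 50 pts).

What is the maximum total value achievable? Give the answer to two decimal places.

Take in order of value per unit:
- item 2 (170/3 per unit): all 3 → value 170, running total 170.00
- item 1 (77/22 per unit): all 22 → value 77, running total 247.00
- item 3 (67/29 per unit): all 29 → value 67, running total 314.00
- item 5 (50/33 per unit): all 33 → value 50, running total 364.00
- item 4 (15/40 per unit): 7 of 40 → value 7×15/40 = 2.6250, running total 366.63
Total 366.63.

366.63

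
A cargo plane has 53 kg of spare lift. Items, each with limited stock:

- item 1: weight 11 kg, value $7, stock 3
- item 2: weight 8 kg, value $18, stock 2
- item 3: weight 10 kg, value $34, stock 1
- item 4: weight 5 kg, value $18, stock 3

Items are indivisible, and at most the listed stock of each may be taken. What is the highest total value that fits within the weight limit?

Best selections within weight 53 and stock limits:
- 1×item 1 + 2×item 2 + 1×item 3 + 3×item 4: weight 52, value 131
- 2×item 2 + 1×item 3 + 3×item 4: weight 41, value 124
- 1×item 1 + 1×item 2 + 1×item 3 + 3×item 4: weight 44, value 113
Best: $131.

$131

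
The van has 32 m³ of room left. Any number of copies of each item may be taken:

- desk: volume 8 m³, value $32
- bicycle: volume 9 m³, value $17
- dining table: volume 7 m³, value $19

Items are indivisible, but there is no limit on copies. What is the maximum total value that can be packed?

$128

Best value-per-unit is desk at 32/8, and filling with it alone uses volume 4×8=32. No mix of the others beats 4×32 = 128.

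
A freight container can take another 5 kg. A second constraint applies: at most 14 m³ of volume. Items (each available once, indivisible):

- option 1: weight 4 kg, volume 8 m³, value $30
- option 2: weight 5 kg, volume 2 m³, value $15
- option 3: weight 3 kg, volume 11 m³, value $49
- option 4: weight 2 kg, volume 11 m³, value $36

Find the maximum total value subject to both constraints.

$49

Feasible sets respecting both limits:
- option 3: weight 3, volume 11, value 49
- option 4: weight 2, volume 11, value 36
- option 1: weight 4, volume 8, value 30
- option 2: weight 5, volume 2, value 15
Best: $49.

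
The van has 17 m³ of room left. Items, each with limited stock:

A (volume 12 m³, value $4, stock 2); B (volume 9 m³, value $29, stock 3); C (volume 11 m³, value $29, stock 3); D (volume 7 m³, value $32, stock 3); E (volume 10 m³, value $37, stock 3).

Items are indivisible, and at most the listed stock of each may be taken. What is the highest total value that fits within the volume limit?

$69

Top feasible selections:
- 1×D + 1×E: volume 17, value 69
- 2×D: volume 14, value 64
Best: $69.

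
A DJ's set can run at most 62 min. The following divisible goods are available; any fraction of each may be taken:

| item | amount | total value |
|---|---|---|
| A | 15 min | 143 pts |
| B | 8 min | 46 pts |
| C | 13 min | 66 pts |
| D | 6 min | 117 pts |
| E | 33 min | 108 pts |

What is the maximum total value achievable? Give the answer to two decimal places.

437.45

Take in order of value per unit:
- D (117/6 per unit): all 6 → value 117, running total 117.00
- A (143/15 per unit): all 15 → value 143, running total 260.00
- B (46/8 per unit): all 8 → value 46, running total 306.00
- C (66/13 per unit): all 13 → value 66, running total 372.00
- E (108/33 per unit): 20 of 33 → value 20×108/33 = 65.4545, running total 437.45
Total 437.45.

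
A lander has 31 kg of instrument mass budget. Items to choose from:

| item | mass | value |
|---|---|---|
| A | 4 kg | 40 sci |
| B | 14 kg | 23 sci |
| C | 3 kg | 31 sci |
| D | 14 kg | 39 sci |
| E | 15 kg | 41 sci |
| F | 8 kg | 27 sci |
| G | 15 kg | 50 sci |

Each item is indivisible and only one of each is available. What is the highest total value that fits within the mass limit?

148 sci

Check high-value combinations within 31 kg:
- A+C+F+G: mass 4+3+8+15=30, value 40+31+27+50=148
- A+C+E+F: mass 4+3+15+8=30, value 40+31+41+27=139
- A+C+D+F: mass 4+3+14+8=29, value 40+31+39+27=137
Best: 148 sci.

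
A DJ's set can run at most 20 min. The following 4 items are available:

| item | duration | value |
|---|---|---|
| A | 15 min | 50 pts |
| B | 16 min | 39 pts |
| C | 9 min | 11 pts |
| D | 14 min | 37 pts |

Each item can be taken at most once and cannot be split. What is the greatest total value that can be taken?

50 pts

Check high-value combinations within 20 min:
- A: duration 15, value 50
- B: duration 16, value 39
- D: duration 14, value 37
- C: duration 9, value 11
Best: 50 pts.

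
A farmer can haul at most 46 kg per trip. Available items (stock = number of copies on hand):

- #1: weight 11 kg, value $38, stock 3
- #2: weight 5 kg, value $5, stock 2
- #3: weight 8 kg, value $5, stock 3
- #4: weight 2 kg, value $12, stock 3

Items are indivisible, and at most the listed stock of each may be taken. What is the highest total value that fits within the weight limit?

Top feasible selections:
- 3×#1 + 1×#2 + 3×#4: weight 44, value 155
- 3×#1 + 3×#4: weight 39, value 150
Best: $155.

$155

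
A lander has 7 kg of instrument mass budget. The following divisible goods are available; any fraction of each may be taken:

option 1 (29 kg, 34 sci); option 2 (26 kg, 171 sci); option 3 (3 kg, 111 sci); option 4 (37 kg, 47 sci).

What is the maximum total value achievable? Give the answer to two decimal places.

137.31

Take in order of value per unit:
- option 3 (111/3 per unit): all 3 → value 111, running total 111.00
- option 2 (171/26 per unit): 4 of 26 → value 4×171/26 = 26.3077, running total 137.31
Total 137.31.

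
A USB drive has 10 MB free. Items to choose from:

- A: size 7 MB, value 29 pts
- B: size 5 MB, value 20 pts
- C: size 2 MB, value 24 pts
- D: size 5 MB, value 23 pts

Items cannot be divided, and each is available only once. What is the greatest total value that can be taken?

53 pts

Check high-value combinations within 10 MB:
- A+C: size 7+2=9, value 29+24=53
- C+D: size 2+5=7, value 24+23=47
- B+C: size 5+2=7, value 20+24=44
- B+D: size 5+5=10, value 20+23=43
- A: size 7, value 29
Best: 53 pts.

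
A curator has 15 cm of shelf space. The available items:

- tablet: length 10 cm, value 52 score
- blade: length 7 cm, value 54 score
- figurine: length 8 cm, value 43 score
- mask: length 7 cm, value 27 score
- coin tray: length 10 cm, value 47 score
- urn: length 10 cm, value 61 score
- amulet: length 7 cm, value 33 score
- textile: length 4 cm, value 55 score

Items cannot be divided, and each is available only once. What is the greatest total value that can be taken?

116 score

Check high-value combinations within 15 cm:
- urn+textile: length 10+4=14, value 61+55=116
- blade+textile: length 7+4=11, value 54+55=109
- tablet+textile: length 10+4=14, value 52+55=107
- coin tray+textile: length 10+4=14, value 47+55=102
- figurine+textile: length 8+4=12, value 43+55=98
Best: 116 score.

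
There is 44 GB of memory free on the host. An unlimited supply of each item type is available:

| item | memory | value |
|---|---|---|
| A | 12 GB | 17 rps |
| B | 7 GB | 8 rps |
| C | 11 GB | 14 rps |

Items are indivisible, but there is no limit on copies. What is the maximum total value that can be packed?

Best value-per-unit is A at 17/12; filling with it alone gives 3×17 = 51.
Optimal mix: 3×A + 1×B → memory 43, value 59.

59 rps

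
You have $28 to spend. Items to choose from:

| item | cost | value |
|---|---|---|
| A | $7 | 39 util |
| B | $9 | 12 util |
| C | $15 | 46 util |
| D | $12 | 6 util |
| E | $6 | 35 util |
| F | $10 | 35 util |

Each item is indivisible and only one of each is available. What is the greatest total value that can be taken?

This is a 0/1 knapsack; check combinations near the capacity.
- A+C+E: cost 7+15+6=28, value 39+46+35=120
- A+E+F: cost 7+6+10=23, value 39+35+35=109
- A+B+E: cost 7+9+6=22, value 39+12+35=86
Best: 120 util.

120 util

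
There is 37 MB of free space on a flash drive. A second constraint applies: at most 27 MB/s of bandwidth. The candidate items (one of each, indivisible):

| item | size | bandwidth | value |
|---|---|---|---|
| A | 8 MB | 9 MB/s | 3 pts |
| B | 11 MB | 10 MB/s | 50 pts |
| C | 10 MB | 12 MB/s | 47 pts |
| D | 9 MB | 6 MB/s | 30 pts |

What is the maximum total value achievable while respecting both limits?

97 pts

Feasible sets respecting both limits:
- B+C: size 21, bandwidth 22, value 97
- A+B+D: size 28, bandwidth 25, value 83
- B+D: size 20, bandwidth 16, value 80
- A+C+D: size 27, bandwidth 27, value 80
Best: 97 pts.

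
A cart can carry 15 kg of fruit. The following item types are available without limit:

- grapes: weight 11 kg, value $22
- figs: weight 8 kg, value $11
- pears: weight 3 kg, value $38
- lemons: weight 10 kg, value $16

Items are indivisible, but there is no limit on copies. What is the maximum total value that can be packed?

Best value-per-unit is pears at 38/3, and filling with it alone uses weight 5×3=15. No mix of the others beats 5×38 = 190.

$190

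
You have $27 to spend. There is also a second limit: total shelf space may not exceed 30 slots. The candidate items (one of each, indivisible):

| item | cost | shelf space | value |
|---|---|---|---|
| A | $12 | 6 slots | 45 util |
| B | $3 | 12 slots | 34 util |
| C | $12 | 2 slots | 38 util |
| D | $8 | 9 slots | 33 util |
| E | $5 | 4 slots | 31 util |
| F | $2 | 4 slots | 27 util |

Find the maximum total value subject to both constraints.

Feasible sets respecting both limits:
- A+B+E+F: cost 22, shelf space 26, value 137
- A+D+E+F: cost 27, shelf space 23, value 136
- B+C+D+F: cost 25, shelf space 27, value 132
Best: 137 util.

137 util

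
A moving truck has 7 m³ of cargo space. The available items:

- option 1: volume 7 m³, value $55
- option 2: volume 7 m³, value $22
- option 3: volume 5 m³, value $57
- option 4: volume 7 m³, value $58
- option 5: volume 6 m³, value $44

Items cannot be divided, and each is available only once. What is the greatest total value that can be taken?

$58

Check high-value combinations within 7 m³:
- option 4: volume 7, value 58
- option 3: volume 5, value 57
- option 1: volume 7, value 55
- option 5: volume 6, value 44
Best: $58.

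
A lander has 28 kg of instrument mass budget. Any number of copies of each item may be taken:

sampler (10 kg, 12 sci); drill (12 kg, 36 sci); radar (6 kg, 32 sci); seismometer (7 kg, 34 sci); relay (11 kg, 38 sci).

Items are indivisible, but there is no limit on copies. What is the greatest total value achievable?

Best value-per-unit is radar at 32/6; filling with it alone gives 4×32 = 128.
Optimal mix: 4×seismometer → mass 28, value 136.

136 sci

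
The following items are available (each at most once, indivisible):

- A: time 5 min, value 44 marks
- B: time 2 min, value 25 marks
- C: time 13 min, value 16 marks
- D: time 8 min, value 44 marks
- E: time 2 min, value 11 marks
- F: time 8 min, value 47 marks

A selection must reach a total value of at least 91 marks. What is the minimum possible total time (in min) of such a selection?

Subsets with value ≥ 91, sorted by total time:
- A+F: time 13, value 91
- A+B+F: time 15, value 116
Minimum time: 13 min.

13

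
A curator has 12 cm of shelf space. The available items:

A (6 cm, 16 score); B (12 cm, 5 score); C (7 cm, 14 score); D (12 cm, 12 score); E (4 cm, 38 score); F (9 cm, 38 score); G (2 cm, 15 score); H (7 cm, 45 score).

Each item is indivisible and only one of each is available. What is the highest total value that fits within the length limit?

83 score

Check high-value combinations within 12 cm:
- E+H: length 4+7=11, value 38+45=83
- A+E+G: length 6+4+2=12, value 16+38+15=69
- G+H: length 2+7=9, value 15+45=60
- A+E: length 6+4=10, value 16+38=54
- E+G: length 4+2=6, value 38+15=53
Best: 83 score.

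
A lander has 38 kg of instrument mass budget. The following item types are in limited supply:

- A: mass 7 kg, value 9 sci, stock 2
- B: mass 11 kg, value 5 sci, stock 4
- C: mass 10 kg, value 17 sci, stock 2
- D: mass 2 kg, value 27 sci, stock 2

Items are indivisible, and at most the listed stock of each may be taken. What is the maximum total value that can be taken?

Best selections within mass 38 and stock limits:
- 2×A + 2×C + 2×D: mass 38, value 106
- 1×A + 2×C + 2×D: mass 31, value 97
- 1×B + 2×C + 2×D: mass 35, value 93
- 2×A + 1×C + 2×D: mass 28, value 89
Best: 106 sci.

106 sci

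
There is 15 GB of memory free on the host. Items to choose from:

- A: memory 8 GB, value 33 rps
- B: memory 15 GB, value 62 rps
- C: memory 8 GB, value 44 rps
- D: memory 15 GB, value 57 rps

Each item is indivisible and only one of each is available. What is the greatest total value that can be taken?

62 rps

Check high-value combinations within 15 GB:
- B: memory 15, value 62
- D: memory 15, value 57
- C: memory 8, value 44
- A: memory 8, value 33
Best: 62 rps.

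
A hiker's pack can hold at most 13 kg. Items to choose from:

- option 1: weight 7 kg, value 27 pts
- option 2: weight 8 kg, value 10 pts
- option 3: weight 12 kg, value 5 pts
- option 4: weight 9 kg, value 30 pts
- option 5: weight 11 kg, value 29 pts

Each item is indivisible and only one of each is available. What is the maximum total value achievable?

30 pts

Check high-value combinations within 13 kg:
- option 4: weight 9, value 30
- option 5: weight 11, value 29
- option 1: weight 7, value 27
- option 2: weight 8, value 10
Best: 30 pts.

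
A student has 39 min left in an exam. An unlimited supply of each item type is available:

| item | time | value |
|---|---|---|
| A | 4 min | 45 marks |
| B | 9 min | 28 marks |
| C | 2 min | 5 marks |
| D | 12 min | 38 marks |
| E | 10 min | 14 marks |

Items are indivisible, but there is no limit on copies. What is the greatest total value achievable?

410 marks

Best value-per-unit is A at 45/4; filling with it alone gives 9×45 = 405.
Optimal mix: 9×A + 1×C → time 38, value 410.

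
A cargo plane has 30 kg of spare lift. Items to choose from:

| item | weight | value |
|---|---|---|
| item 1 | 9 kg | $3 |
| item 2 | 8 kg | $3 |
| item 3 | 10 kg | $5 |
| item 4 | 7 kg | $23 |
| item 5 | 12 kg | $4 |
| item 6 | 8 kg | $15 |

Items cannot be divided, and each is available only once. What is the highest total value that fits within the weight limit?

$43

Check high-value combinations within 30 kg:
- item 3+item 4+item 6: weight 10+7+8=25, value 5+23+15=43
- item 4+item 5+item 6: weight 7+12+8=27, value 23+4+15=42
- item 2+item 4+item 6: weight 8+7+8=23, value 3+23+15=41
- item 1+item 4+item 6: weight 9+7+8=24, value 3+23+15=41
Best: $43.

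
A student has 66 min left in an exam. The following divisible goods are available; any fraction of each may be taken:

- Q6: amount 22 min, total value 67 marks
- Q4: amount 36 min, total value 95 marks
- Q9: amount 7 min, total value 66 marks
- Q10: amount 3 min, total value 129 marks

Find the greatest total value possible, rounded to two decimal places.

Take in order of value per unit:
- Q10 (129/3 per unit): all 3 → value 129, running total 129.00
- Q9 (66/7 per unit): all 7 → value 66, running total 195.00
- Q6 (67/22 per unit): all 22 → value 67, running total 262.00
- Q4 (95/36 per unit): 34 of 36 → value 34×95/36 = 89.7222, running total 351.72
Total 351.72.

351.72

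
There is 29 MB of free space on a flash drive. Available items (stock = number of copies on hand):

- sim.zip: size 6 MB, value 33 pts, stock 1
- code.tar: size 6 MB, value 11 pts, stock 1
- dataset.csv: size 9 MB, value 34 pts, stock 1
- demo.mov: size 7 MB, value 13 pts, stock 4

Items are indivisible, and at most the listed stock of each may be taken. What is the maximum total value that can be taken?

Top feasible selections:
- 1×sim.zip + 1×dataset.csv + 2×demo.mov: size 29, value 93
- 1×sim.zip + 1×code.tar + 1×dataset.csv + 1×demo.mov: size 28, value 91
Best: 93 pts.

93 pts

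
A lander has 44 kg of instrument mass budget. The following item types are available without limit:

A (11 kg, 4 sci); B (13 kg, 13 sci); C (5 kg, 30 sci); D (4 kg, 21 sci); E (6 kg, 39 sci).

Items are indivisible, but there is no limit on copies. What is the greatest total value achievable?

Best value-per-unit is E at 39/6; filling with it alone gives 7×39 = 273.
Optimal mix: 4×C + 4×E → mass 44, value 276.

276 sci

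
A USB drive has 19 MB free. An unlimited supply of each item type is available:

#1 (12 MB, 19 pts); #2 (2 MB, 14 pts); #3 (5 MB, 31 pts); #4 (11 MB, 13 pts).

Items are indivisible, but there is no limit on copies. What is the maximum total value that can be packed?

Best value-per-unit is #2 at 14/2; filling with it alone gives 9×14 = 126.
Optimal mix: 7×#2 + 1×#3 → size 19, value 129.

129 pts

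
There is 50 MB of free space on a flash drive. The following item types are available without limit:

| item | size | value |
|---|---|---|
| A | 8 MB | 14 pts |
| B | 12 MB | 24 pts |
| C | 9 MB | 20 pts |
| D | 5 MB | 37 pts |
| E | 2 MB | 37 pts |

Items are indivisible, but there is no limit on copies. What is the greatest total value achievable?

925 pts

Best value-per-unit is E at 37/2, and filling with it alone uses size 25×2=50. No mix of the others beats 25×37 = 925.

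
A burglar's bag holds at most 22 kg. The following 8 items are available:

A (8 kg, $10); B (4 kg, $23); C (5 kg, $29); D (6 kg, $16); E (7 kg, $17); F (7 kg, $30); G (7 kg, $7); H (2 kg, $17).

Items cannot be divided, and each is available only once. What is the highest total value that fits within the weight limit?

$99

Check high-value combinations within 22 kg:
- B+C+F+H: weight 4+5+7+2=18, value 23+29+30+17=99
- B+C+D+F: weight 4+5+6+7=22, value 23+29+16+30=98
- C+E+F+H: weight 5+7+7+2=21, value 29+17+30+17=93
- C+D+F+H: weight 5+6+7+2=20, value 29+16+30+17=92
Best: $99.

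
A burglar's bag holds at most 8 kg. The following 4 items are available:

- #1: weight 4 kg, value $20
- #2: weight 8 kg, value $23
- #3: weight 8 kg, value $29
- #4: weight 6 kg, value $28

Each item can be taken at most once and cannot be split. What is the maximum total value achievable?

Check high-value combinations within 8 kg:
- #3: weight 8, value 29
- #4: weight 6, value 28
- #2: weight 8, value 23
Best: $29.

$29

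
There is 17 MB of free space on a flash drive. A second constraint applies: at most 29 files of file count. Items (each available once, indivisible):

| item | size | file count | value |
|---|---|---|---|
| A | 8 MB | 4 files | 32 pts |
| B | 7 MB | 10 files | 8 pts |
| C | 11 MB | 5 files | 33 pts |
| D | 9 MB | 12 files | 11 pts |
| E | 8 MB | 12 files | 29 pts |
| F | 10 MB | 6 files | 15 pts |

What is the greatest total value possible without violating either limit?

61 pts

Feasible sets respecting both limits:
- A+E: size 16, file count 16, value 61
- A+D: size 17, file count 16, value 43
- A+B: size 15, file count 14, value 40
Best: 61 pts.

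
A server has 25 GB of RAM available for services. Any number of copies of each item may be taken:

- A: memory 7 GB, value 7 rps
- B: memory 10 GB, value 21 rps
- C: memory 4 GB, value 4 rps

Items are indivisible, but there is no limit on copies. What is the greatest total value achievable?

Best value-per-unit is B at 21/10; filling with it alone gives 2×21 = 42.
Optimal mix: 2×B + 1×C → memory 24, value 46.

46 rps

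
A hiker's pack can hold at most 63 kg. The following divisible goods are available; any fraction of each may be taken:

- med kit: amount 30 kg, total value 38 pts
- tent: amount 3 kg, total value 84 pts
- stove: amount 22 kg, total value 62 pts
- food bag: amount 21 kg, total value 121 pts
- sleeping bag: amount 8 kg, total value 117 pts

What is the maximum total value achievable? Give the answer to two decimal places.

Take in order of value per unit:
- tent (84/3 per unit): all 3 → value 84, running total 84.00
- sleeping bag (117/8 per unit): all 8 → value 117, running total 201.00
- food bag (121/21 per unit): all 21 → value 121, running total 322.00
- stove (62/22 per unit): all 22 → value 62, running total 384.00
- med kit (38/30 per unit): 9 of 30 → value 9×38/30 = 11.4000, running total 395.40
Total 395.40.

395.40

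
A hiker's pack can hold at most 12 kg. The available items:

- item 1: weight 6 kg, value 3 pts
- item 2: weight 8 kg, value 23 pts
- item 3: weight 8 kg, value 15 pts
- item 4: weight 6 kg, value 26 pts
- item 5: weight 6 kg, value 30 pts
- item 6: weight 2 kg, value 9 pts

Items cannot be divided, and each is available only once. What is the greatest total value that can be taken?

56 pts

Check high-value combinations within 12 kg:
- item 4+item 5: weight 6+6=12, value 26+30=56
- item 5+item 6: weight 6+2=8, value 30+9=39
- item 4+item 6: weight 6+2=8, value 26+9=35
- item 1+item 5: weight 6+6=12, value 3+30=33
- item 2+item 6: weight 8+2=10, value 23+9=32
Best: 56 pts.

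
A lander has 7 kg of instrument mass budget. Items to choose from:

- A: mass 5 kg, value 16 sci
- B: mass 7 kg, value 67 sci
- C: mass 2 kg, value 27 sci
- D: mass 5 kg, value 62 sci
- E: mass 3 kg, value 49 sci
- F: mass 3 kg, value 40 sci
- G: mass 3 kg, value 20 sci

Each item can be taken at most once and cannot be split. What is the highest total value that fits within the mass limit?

89 sci

This is a 0/1 knapsack; check combinations near the capacity.
- E+F: mass 3+3=6, value 49+40=89
- C+D: mass 2+5=7, value 27+62=89
- C+E: mass 2+3=5, value 27+49=76
Best: 89 sci.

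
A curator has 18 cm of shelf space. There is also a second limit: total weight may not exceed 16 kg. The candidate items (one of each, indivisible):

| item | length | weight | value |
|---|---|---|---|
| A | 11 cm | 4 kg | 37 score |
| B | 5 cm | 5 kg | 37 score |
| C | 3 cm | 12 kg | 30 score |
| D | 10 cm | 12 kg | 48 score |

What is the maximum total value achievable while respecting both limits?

Feasible sets respecting both limits:
- A+B: length 16, weight 9, value 74
- A+C: length 14, weight 16, value 67
- D: length 10, weight 12, value 48
Best: 74 score.

74 score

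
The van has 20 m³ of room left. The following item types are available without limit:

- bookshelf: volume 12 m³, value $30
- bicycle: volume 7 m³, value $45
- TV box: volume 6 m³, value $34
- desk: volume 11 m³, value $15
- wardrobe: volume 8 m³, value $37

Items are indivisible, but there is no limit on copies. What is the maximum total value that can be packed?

$124

Best value-per-unit is bicycle at 45/7; filling with it alone gives 2×45 = 90.
Optimal mix: 2×bicycle + 1×TV box → volume 20, value 124.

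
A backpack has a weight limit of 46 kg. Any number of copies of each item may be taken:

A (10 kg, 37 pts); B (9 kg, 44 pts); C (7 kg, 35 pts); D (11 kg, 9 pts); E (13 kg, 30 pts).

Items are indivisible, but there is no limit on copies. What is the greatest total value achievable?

Best value-per-unit is C at 35/7; filling with it alone gives 6×35 = 210.
Optimal mix: 2×B + 4×C → weight 46, value 228.

228 pts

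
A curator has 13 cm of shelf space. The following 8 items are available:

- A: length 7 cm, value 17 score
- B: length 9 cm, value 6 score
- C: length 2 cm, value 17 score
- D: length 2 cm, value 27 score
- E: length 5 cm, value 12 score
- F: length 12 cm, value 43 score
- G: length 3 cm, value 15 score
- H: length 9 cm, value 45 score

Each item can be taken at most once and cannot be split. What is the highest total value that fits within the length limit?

89 score

Check high-value combinations within 13 cm:
- C+D+H: length 2+2+9=13, value 17+27+45=89
- D+H: length 2+9=11, value 27+45=72
- C+D+E+G: length 2+2+5+3=12, value 17+27+12+15=71
- C+H: length 2+9=11, value 17+45=62
- A+C+D: length 7+2+2=11, value 17+17+27=61
Best: 89 score.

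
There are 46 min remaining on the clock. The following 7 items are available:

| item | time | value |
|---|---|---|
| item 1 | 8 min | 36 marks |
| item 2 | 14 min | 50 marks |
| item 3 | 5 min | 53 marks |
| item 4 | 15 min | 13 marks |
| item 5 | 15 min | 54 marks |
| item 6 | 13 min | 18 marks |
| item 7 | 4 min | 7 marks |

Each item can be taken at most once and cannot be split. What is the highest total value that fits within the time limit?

This is a 0/1 knapsack; check combinations near the capacity.
- item 1+item 2+item 3+item 5+item 7: time 8+14+5+15+4=46, value 36+50+53+54+7=200
- item 1+item 2+item 3+item 5: time 8+14+5+15=42, value 36+50+53+54=193
- item 1+item 3+item 5+item 6+item 7: time 8+5+15+13+4=45, value 36+53+54+18+7=168
Best: 200 marks.

200 marks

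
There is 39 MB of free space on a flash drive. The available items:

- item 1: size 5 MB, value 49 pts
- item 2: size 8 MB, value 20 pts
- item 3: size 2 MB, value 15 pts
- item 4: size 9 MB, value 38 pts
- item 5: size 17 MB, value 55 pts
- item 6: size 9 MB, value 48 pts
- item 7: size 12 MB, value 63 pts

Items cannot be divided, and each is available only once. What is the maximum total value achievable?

Check high-value combinations within 39 MB:
- item 1+item 3+item 4+item 6+item 7: size 5+2+9+9+12=37, value 49+15+38+48+63=213
- item 1+item 4+item 6+item 7: size 5+9+9+12=35, value 49+38+48+63=198
- item 1+item 2+item 3+item 6+item 7: size 5+8+2+9+12=36, value 49+20+15+48+63=195
- item 1+item 2+item 3+item 4+item 7: size 5+8+2+9+12=36, value 49+20+15+38+63=185
- item 1+item 3+item 5+item 7: size 5+2+17+12=36, value 49+15+55+63=182
Best: 213 pts.

213 pts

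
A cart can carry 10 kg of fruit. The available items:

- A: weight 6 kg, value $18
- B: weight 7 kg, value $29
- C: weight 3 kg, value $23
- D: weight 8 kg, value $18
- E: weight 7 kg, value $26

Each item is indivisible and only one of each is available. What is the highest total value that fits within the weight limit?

Check high-value combinations within 10 kg:
- B+C: weight 7+3=10, value 29+23=52
- C+E: weight 3+7=10, value 23+26=49
- A+C: weight 6+3=9, value 18+23=41
- B: weight 7, value 29
Best: $52.

$52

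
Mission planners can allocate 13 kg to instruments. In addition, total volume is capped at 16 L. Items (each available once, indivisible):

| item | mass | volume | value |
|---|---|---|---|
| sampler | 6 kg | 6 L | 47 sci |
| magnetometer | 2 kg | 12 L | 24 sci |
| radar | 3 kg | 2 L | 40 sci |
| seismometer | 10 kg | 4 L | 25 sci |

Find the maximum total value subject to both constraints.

Feasible sets respecting both limits:
- sampler+radar: mass 9, volume 8, value 87
- radar+seismometer: mass 13, volume 6, value 65
- magnetometer+radar: mass 5, volume 14, value 64
Best: 87 sci.

87 sci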